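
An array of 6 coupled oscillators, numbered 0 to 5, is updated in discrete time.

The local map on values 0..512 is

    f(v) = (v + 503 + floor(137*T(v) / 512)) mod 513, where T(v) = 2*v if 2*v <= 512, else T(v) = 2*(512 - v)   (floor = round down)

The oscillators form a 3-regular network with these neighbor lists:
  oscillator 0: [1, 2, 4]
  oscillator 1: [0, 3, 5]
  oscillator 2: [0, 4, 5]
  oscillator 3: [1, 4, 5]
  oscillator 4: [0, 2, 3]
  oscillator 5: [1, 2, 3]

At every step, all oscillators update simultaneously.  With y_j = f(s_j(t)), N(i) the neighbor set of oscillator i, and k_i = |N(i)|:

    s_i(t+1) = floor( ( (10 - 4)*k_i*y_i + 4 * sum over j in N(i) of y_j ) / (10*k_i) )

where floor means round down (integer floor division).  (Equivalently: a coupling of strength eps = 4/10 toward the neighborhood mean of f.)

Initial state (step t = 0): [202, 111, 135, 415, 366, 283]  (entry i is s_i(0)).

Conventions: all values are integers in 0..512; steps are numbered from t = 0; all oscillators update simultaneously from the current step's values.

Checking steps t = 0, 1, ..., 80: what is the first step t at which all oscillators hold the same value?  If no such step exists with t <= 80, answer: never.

Simulating step by step:
t=0: [202, 111, 135, 415, 366, 283]  (not all equal)
t=1: [285, 249, 268, 405, 387, 345]  (not all equal)
t=2: [398, 392, 401, 436, 430, 416]  (not all equal)
t=3: [450, 450, 452, 461, 459, 455]  (not all equal)
t=4: [473, 473, 474, 476, 476, 475]  (not all equal)
t=5: [483, 483, 484, 484, 484, 484]  (not all equal)
t=6: [488, 488, 488, 488, 488, 488]  (all equal)

Answer: 6
Key observation: Synchronization is absorbing here: once all oscillators are equal they stay equal, and step 6 is the first all-equal step.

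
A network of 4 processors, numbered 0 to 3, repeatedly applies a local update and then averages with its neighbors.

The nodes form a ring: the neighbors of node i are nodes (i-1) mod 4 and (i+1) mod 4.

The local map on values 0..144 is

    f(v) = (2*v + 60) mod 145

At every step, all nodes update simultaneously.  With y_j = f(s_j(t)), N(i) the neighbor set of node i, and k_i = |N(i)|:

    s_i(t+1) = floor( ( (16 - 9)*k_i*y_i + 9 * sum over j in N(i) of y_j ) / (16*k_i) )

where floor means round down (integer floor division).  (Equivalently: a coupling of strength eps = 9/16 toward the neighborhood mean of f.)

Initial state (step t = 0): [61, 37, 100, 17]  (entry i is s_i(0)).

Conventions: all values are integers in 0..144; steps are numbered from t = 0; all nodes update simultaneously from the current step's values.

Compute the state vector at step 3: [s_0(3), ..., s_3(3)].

Answer: [109, 88, 71, 74]

Derivation:
t=0: [61, 37, 100, 17]
t=1: [80, 101, 114, 83]
t=2: [88, 112, 118, 96]
t=3: [109, 88, 71, 74]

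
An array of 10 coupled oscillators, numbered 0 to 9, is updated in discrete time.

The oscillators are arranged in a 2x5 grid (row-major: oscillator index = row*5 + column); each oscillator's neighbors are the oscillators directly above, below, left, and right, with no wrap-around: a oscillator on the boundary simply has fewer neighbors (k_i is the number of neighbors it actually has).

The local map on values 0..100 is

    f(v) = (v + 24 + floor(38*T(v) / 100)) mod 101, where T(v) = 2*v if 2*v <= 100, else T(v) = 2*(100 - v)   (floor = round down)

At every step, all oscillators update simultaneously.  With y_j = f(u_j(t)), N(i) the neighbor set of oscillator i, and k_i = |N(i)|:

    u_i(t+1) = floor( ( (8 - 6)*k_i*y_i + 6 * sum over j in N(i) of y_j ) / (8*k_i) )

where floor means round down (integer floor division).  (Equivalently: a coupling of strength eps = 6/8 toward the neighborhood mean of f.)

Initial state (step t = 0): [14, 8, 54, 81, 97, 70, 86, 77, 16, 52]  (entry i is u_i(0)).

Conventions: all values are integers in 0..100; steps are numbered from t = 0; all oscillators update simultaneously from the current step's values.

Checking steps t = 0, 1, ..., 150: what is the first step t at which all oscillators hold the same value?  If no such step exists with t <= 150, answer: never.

Simulating step by step:
t=0: [14, 8, 54, 81, 97, 70, 86, 77, 16, 52]  (not all equal)
t=1: [31, 29, 21, 25, 16, 28, 22, 24, 24, 30]  (not all equal)
t=2: [75, 68, 67, 61, 67, 70, 69, 63, 69, 63]  (not all equal)
t=3: [15, 15, 14, 14, 13, 15, 14, 14, 14, 14]  (not all equal)
t=4: [50, 49, 48, 47, 47, 49, 49, 48, 48, 47]  (not all equal)
t=5: [9, 9, 7, 6, 5, 9, 8, 7, 6, 5]  (not all equal)
t=6: [39, 38, 36, 34, 32, 38, 38, 36, 34, 32]  (not all equal)
t=7: [90, 89, 86, 83, 81, 90, 89, 86, 83, 81]  (not all equal)
t=8: [20, 19, 19, 18, 18, 20, 19, 19, 18, 18]  (not all equal)
t=9: [58, 57, 56, 55, 55, 58, 57, 56, 55, 55]  (not all equal)
t=10: [12, 12, 12, 12, 12, 12, 12, 12, 12, 12]  (all equal)

Answer: 10
Key observation: Synchronization is absorbing here: once all oscillators are equal they stay equal, and step 10 is the first all-equal step.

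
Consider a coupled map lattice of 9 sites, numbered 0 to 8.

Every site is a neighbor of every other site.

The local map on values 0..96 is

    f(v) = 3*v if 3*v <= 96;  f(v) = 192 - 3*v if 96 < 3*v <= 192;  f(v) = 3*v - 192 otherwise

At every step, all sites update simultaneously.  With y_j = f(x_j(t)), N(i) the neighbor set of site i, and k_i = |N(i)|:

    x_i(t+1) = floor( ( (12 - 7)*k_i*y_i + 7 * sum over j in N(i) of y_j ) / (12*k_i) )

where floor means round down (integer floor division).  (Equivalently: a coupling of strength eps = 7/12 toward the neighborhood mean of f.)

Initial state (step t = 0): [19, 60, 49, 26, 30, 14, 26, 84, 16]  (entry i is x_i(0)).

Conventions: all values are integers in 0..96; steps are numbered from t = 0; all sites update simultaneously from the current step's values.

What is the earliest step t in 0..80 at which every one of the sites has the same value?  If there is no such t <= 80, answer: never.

Simulating step by step:
t=0: [19, 60, 49, 26, 30, 14, 26, 84, 16]  (not all equal)
t=1: [56, 41, 52, 64, 68, 51, 64, 57, 53]  (not all equal)
t=2: [25, 40, 29, 17, 21, 30, 17, 24, 28]  (not all equal)
t=3: [72, 71, 76, 64, 68, 77, 64, 71, 75]  (not all equal)
t=4: [21, 20, 25, 13, 17, 26, 13, 20, 24]  (not all equal)
t=5: [60, 59, 64, 52, 56, 65, 52, 59, 63]  (not all equal)
t=6: [14, 15, 10, 22, 18, 11, 22, 15, 11]  (not all equal)
t=7: [44, 45, 40, 52, 48, 41, 52, 45, 41]  (not all equal)
t=8: [57, 56, 61, 49, 53, 60, 49, 56, 60]  (not all equal)
t=9: [23, 24, 19, 31, 27, 20, 31, 24, 20]  (not all equal)
t=10: [71, 72, 67, 79, 75, 68, 79, 72, 68]  (not all equal)
t=11: [23, 24, 19, 31, 27, 20, 31, 24, 20]  (not all equal)

Answer: never
Key observation: The state at step 9 reappears at step 11 — the system is in a cycle of period 2 from step 9 on.  No step 0..11 is synchronized, and the cycle repeats forever, so no step up to 80 (or ever) has all sites equal.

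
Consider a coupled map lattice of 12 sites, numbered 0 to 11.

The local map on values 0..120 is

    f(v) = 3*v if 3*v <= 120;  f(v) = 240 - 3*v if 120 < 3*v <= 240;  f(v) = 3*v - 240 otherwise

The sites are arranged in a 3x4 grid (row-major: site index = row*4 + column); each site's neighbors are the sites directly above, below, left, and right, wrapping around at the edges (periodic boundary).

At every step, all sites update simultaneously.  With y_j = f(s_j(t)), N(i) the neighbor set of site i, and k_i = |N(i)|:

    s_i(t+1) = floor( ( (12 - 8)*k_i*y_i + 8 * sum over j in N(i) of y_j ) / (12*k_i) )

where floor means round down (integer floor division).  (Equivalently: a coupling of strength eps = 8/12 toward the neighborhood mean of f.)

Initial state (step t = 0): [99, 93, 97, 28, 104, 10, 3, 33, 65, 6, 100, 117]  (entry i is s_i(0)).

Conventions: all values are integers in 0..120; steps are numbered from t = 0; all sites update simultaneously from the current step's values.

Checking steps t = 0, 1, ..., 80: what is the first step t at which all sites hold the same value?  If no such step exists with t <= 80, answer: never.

Answer: never
Key observation: The state at step 39 reappears at step 43 — the system is in a cycle of period 4 from step 39 on.  No step 0..43 is synchronized, and the cycle repeats forever, so no step up to 80 (or ever) has all sites equal.

Derivation:
t=0: [99, 93, 97, 28, 104, 10, 3, 33, 65, 6, 100, 117]  (not all equal)
t=1: [59, 39, 49, 81, 62, 33, 43, 79, 58, 35, 51, 85]  (not all equal)
t=2: [61, 99, 84, 30, 56, 97, 84, 31, 61, 96, 83, 31]  (not all equal)
t=3: [65, 47, 32, 72, 67, 48, 31, 75, 64, 45, 30, 72]  (not all equal)
t=4: [50, 90, 83, 38, 47, 88, 80, 35, 51, 90, 83, 37]  (not all equal)
t=5: [85, 35, 28, 90, 84, 34, 24, 89, 84, 35, 28, 89]  (not all equal)
t=6: [31, 86, 76, 35, 30, 83, 73, 32, 30, 85, 76, 34]  (not all equal)
t=7: [81, 27, 30, 85, 78, 27, 28, 85, 80, 26, 29, 84]  (not all equal)
t=8: [18, 69, 74, 25, 18, 68, 73, 24, 16, 67, 73, 23]  (not all equal)
t=9: [53, 35, 31, 60, 53, 36, 31, 60, 52, 36, 31, 59]  (not all equal)
t=10: [82, 100, 89, 69, 82, 100, 90, 69, 83, 101, 90, 70]  (not all equal)
t=11: [20, 46, 34, 27, 20, 46, 35, 27, 20, 47, 35, 27]  (not all equal)
t=12: [70, 94, 99, 81, 70, 95, 100, 81, 70, 94, 99, 81]  (not all equal)
t=13: [27, 43, 46, 16, 28, 44, 47, 17, 27, 43, 46, 16]  (not all equal)
t=14: [81, 104, 94, 63, 81, 103, 93, 63, 81, 104, 94, 63]  (not all equal)
t=15: [22, 55, 48, 41, 22, 54, 47, 41, 22, 55, 48, 41]  (not all equal)
t=16: [76, 77, 96, 105, 76, 78, 97, 105, 76, 77, 96, 105]  (not all equal)
t=17: [22, 15, 46, 60, 21, 15, 46, 60, 22, 15, 46, 60]  (not all equal)
t=18: [61, 58, 85, 68, 60, 57, 85, 67, 61, 58, 85, 68]  (not all equal)
t=19: [55, 56, 27, 36, 57, 57, 28, 37, 55, 56, 27, 36]  (not all equal)
t=20: [79, 73, 84, 98, 78, 72, 85, 98, 79, 73, 84, 98]  (not all equal)
t=21: [15, 17, 21, 38, 16, 18, 22, 39, 15, 17, 21, 38]  (not all equal)
t=22: [58, 52, 70, 94, 59, 54, 71, 96, 58, 52, 70, 94]  (not all equal)
t=23: [64, 71, 40, 45, 64, 69, 40, 45, 64, 71, 40, 45]  (not all equal)
t=24: [54, 47, 102, 98, 55, 48, 103, 98, 54, 47, 102, 98]  (not all equal)
t=25: [77, 89, 70, 60, 76, 89, 70, 60, 77, 89, 70, 60]  (not all equal)
t=26: [21, 24, 34, 46, 21, 25, 34, 47, 21, 24, 34, 46]  (not all equal)
t=27: [71, 76, 97, 95, 71, 76, 97, 94, 71, 76, 97, 95]  (not all equal)
t=28: [27, 21, 43, 42, 27, 21, 43, 42, 27, 21, 43, 42]  (not all equal)
t=29: [83, 74, 103, 108, 83, 74, 103, 108, 83, 74, 103, 108]  (not all equal)
t=30: [23, 25, 63, 69, 23, 25, 63, 69, 23, 25, 63, 69]  (not all equal)
t=31: [64, 70, 52, 42, 64, 70, 52, 42, 64, 70, 52, 42]  (not all equal)
t=32: [56, 42, 80, 98, 56, 42, 80, 98, 56, 42, 80, 98]  (not all equal)
t=33: [76, 88, 28, 48, 76, 88, 28, 48, 76, 88, 28, 48]  (not all equal)
t=34: [28, 32, 76, 80, 28, 32, 76, 80, 28, 32, 76, 80]  (not all equal)
t=35: [72, 80, 24, 16, 72, 80, 24, 16, 72, 80, 24, 16]  (not all equal)
t=36: [24, 16, 56, 48, 24, 16, 56, 48, 24, 16, 56, 48]  (not all equal)
t=37: [72, 56, 72, 88, 72, 56, 72, 88, 72, 56, 72, 88]  (not all equal)
t=38: [32, 56, 32, 24, 32, 56, 32, 24, 32, 56, 32, 24]  (not all equal)
t=39: [88, 80, 88, 80, 88, 80, 88, 80, 88, 80, 88, 80]  (not all equal)
t=40: [16, 8, 16, 8, 16, 8, 16, 8, 16, 8, 16, 8]  (not all equal)
t=41: [40, 32, 40, 32, 40, 32, 40, 32, 40, 32, 40, 32]  (not all equal)
t=42: [112, 104, 112, 104, 112, 104, 112, 104, 112, 104, 112, 104]  (not all equal)
t=43: [88, 80, 88, 80, 88, 80, 88, 80, 88, 80, 88, 80]  (not all equal)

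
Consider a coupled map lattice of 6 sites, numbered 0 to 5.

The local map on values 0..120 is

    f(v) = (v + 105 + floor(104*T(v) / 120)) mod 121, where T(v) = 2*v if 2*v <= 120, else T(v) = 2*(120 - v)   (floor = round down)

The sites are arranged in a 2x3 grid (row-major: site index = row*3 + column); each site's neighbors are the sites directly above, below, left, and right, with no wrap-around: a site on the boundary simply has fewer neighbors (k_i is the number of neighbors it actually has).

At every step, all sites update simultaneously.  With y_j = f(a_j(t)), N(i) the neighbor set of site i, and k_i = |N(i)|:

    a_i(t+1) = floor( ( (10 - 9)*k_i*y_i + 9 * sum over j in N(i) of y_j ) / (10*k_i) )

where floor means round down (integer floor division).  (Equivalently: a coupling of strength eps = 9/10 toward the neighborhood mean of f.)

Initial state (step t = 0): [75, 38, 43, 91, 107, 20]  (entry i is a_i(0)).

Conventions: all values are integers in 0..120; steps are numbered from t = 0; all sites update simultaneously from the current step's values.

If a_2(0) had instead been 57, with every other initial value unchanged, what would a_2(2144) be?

Answer: a_2(2144) = 112
Key observation: The state at step 24, [112, 112, 112, 112, 112, 112], reappears at step 26: the system is in a cycle of period 2 from step 24 on.  Therefore the state at step 2144 equals the state at step 24 + ((2144 - 24) mod 2) = 24, which is [112, 112, 112, 112, 112, 112].

Derivation:
t=0: [75, 38, 57, 91, 107, 20]
t=1: [42, 52, 58, 58, 50, 62]
t=2: [21, 72, 15, 100, 27, 65]
t=3: [65, 38, 20, 55, 53, 39]
t=4: [47, 29, 83, 14, 57, 29]
t=5: [49, 48, 57, 60, 46, 18]
t=6: [75, 84, 68, 104, 63, 60]
t=7: [57, 19, 18, 29, 47, 22]
t=8: [45, 52, 38, 64, 53, 69]
t=9: [23, 60, 19, 53, 15, 44]
t=10: [19, 34, 62, 32, 43, 37]
t=11: [69, 55, 74, 68, 79, 65]
t=12: [17, 16, 17, 16, 18, 15]
t=13: [27, 30, 26, 31, 27, 30]
t=14: [66, 57, 64, 58, 65, 57]
t=15: [19, 22, 18, 22, 19, 22]
t=16: [43, 35, 42, 35, 43, 35]
t=17: [81, 97, 80, 98, 81, 97]
t=18: [109, 22, 109, 21, 109, 22]
t=19: [49, 105, 50, 104, 49, 105]
t=20: [115, 117, 115, 116, 115, 118]
t=21: [106, 106, 105, 106, 105, 106]
t=22: [114, 114, 114, 114, 114, 114]
t=23: [108, 108, 108, 108, 108, 108]
t=24: [112, 112, 112, 112, 112, 112]
t=25: [109, 109, 109, 109, 109, 109]
t=26: [112, 112, 112, 112, 112, 112]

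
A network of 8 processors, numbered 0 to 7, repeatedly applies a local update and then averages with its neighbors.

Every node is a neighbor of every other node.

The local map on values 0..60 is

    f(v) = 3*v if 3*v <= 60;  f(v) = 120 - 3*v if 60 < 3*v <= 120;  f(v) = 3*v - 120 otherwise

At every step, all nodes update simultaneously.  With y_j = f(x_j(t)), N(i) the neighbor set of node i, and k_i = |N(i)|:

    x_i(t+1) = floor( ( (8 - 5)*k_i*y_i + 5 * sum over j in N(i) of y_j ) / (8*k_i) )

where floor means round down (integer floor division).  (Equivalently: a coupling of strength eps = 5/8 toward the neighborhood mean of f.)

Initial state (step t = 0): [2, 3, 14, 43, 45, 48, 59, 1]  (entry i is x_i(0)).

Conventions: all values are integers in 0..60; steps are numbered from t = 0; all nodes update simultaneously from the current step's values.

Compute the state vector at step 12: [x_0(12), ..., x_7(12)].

Answer: [41, 41, 41, 41, 40, 40, 40, 41]

Derivation:
t=0: [2, 3, 14, 43, 45, 48, 59, 1]
t=1: [16, 17, 26, 17, 19, 21, 31, 15]
t=2: [47, 48, 45, 48, 50, 50, 41, 46]
t=3: [20, 21, 19, 21, 23, 23, 15, 19]
t=4: [55, 55, 55, 55, 53, 53, 51, 55]
t=5: [42, 42, 42, 42, 41, 41, 39, 42]
t=6: [5, 5, 5, 5, 4, 4, 4, 5]
t=7: [14, 14, 14, 14, 13, 13, 13, 14]
t=8: [41, 41, 41, 41, 40, 40, 40, 41]
t=9: [2, 2, 2, 2, 1, 1, 1, 2]
t=10: [5, 5, 5, 5, 4, 4, 4, 5]
t=11: [14, 14, 14, 14, 13, 13, 13, 14]
t=12: [41, 41, 41, 41, 40, 40, 40, 41]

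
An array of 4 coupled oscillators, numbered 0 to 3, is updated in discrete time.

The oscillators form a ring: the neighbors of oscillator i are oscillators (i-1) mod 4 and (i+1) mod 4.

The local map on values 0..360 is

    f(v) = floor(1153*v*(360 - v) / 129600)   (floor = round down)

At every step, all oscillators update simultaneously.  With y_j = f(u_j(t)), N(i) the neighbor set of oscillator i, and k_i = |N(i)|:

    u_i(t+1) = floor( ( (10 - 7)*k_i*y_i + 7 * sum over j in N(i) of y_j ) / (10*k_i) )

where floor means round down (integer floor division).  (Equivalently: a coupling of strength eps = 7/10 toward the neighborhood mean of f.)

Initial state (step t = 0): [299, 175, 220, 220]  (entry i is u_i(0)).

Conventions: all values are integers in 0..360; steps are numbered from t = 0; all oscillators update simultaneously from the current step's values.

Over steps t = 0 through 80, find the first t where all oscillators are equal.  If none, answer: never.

Simulating step by step:
t=0: [299, 175, 220, 220]  (not all equal)
t=1: [245, 239, 278, 234]  (not all equal)
t=2: [256, 235, 242, 236]  (not all equal)
t=3: [253, 249, 258, 249]  (not all equal)
t=4: [243, 239, 241, 239]  (not all equal)
t=5: [255, 254, 256, 254]  (not all equal)
t=6: [238, 237, 238, 237]  (not all equal)
t=7: [258, 258, 258, 258]  (all equal)

Answer: 7
Key observation: Synchronization is absorbing here: once all oscillators are equal they stay equal, and step 7 is the first all-equal step.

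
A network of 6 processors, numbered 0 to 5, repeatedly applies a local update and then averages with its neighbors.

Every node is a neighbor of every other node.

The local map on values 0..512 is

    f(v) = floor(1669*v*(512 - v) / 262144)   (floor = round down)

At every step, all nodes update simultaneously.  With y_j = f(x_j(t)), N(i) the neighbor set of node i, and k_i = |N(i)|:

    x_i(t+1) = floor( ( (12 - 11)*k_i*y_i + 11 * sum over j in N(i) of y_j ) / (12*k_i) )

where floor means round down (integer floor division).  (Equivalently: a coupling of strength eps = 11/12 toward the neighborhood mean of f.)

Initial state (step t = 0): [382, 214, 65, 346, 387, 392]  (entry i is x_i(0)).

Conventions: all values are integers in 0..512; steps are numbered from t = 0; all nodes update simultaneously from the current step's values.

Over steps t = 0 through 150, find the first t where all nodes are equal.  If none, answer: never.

Answer: 3
Key observation: Synchronization is absorbing here: once all nodes are equal they stay equal, and step 3 is the first all-equal step.

Derivation:
t=0: [382, 214, 65, 346, 387, 392]  (not all equal)
t=1: [312, 303, 325, 307, 313, 314]  (not all equal)
t=2: [396, 395, 397, 395, 396, 396]  (not all equal)
t=3: [292, 292, 292, 292, 292, 292]  (all equal)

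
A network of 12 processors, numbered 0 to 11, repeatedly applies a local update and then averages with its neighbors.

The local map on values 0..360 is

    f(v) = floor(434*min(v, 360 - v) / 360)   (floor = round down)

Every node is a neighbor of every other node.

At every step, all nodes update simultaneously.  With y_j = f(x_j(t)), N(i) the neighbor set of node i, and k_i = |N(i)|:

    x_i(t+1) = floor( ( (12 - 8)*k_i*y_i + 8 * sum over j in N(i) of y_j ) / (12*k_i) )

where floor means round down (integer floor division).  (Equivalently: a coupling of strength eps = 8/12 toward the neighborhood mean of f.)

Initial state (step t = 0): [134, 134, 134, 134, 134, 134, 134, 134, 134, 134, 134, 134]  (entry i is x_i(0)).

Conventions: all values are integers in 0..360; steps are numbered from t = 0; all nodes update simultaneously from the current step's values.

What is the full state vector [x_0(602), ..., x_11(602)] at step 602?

Answer: [176, 176, 176, 176, 176, 176, 176, 176, 176, 176, 176, 176]
Key observation: The state at step 11, [212, 212, 212, 212, 212, 212, 212, 212, 212, 212, 212, 212], reappears at step 15: the system is in a cycle of period 4 from step 11 on.  Therefore the state at step 602 equals the state at step 11 + ((602 - 11) mod 4) = 14, which is [176, 176, 176, 176, 176, 176, 176, 176, 176, 176, 176, 176].

Derivation:
t=0: [134, 134, 134, 134, 134, 134, 134, 134, 134, 134, 134, 134]
t=1: [161, 161, 161, 161, 161, 161, 161, 161, 161, 161, 161, 161]
t=2: [194, 194, 194, 194, 194, 194, 194, 194, 194, 194, 194, 194]
t=3: [200, 200, 200, 200, 200, 200, 200, 200, 200, 200, 200, 200]
t=4: [192, 192, 192, 192, 192, 192, 192, 192, 192, 192, 192, 192]
t=5: [202, 202, 202, 202, 202, 202, 202, 202, 202, 202, 202, 202]
t=6: [190, 190, 190, 190, 190, 190, 190, 190, 190, 190, 190, 190]
t=7: [204, 204, 204, 204, 204, 204, 204, 204, 204, 204, 204, 204]
t=8: [188, 188, 188, 188, 188, 188, 188, 188, 188, 188, 188, 188]
t=9: [207, 207, 207, 207, 207, 207, 207, 207, 207, 207, 207, 207]
t=10: [184, 184, 184, 184, 184, 184, 184, 184, 184, 184, 184, 184]
t=11: [212, 212, 212, 212, 212, 212, 212, 212, 212, 212, 212, 212]
t=12: [178, 178, 178, 178, 178, 178, 178, 178, 178, 178, 178, 178]
t=13: [214, 214, 214, 214, 214, 214, 214, 214, 214, 214, 214, 214]
t=14: [176, 176, 176, 176, 176, 176, 176, 176, 176, 176, 176, 176]
t=15: [212, 212, 212, 212, 212, 212, 212, 212, 212, 212, 212, 212]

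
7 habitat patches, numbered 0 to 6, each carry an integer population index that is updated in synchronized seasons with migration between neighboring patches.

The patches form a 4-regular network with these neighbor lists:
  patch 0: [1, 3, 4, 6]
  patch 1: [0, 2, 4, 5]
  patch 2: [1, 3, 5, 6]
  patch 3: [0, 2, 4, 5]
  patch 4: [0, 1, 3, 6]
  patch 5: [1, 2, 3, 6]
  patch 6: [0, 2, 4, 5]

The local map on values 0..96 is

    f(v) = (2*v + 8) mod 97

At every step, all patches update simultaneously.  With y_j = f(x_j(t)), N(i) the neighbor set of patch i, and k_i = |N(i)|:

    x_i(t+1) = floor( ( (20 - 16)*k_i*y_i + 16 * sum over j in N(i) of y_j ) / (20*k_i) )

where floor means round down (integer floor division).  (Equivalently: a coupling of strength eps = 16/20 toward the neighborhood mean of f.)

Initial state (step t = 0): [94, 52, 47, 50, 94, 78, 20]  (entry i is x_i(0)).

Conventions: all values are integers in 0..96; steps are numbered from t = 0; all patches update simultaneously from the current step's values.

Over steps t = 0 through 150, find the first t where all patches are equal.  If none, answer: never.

Simulating step by step:
t=0: [94, 52, 47, 50, 94, 78, 20]  (not all equal)
t=1: [15, 18, 29, 17, 15, 29, 24]  (not all equal)
t=2: [43, 50, 54, 50, 43, 54, 52]  (not all equal)
t=3: [45, 47, 15, 47, 45, 15, 48]  (not all equal)
t=4: [3, 16, 18, 16, 3, 18, 17]  (not all equal)
t=5: [30, 31, 42, 31, 30, 42, 31]  (not all equal)
t=6: [69, 78, 78, 78, 69, 78, 78]  (not all equal)
t=7: [59, 59, 67, 59, 59, 67, 59]  (not all equal)
t=8: [29, 35, 35, 35, 29, 35, 35]  (not all equal)
t=9: [73, 73, 78, 73, 73, 78, 73]  (not all equal)
t=10: [57, 61, 61, 61, 57, 61, 61]  (not all equal)
t=11: [29, 29, 33, 29, 29, 33, 29]  (not all equal)
t=12: [66, 69, 69, 69, 66, 69, 69]  (not all equal)
t=13: [46, 46, 49, 46, 46, 49, 46]  (not all equal)
t=14: [3, 5, 5, 5, 3, 5, 5]  (not all equal)
t=15: [16, 16, 18, 16, 16, 18, 16]  (not all equal)
t=16: [40, 41, 41, 41, 40, 41, 41]  (not all equal)
t=17: [89, 89, 90, 89, 89, 90, 89]  (not all equal)
t=18: [89, 89, 89, 89, 89, 89, 89]  (all equal)

Answer: 18
Key observation: Synchronization is absorbing here: once all patches are equal they stay equal, and step 18 is the first all-equal step.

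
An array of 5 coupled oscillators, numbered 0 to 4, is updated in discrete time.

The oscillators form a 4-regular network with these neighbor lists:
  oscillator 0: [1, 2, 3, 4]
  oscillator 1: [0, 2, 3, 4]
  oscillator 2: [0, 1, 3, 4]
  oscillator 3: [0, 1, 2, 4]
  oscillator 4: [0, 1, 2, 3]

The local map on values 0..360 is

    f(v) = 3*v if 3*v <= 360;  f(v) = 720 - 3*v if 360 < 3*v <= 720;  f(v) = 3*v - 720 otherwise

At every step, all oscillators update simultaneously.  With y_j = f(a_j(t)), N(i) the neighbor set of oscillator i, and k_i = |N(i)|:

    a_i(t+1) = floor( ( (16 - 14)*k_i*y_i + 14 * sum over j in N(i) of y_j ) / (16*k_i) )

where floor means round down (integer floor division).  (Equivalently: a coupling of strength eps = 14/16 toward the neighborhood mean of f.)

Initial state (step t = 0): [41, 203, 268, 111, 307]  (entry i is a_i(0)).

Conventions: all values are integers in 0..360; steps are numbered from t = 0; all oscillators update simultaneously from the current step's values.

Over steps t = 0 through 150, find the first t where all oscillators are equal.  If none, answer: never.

Simulating step by step:
t=0: [41, 203, 268, 111, 307]  (not all equal)
t=1: [174, 175, 178, 155, 167]  (not all equal)
t=2: [211, 212, 212, 206, 209]  (not all equal)
t=3: [90, 90, 90, 88, 89]  (not all equal)
t=4: [268, 268, 268, 268, 268]  (all equal)

Answer: 4
Key observation: Synchronization is absorbing here: once all oscillators are equal they stay equal, and step 4 is the first all-equal step.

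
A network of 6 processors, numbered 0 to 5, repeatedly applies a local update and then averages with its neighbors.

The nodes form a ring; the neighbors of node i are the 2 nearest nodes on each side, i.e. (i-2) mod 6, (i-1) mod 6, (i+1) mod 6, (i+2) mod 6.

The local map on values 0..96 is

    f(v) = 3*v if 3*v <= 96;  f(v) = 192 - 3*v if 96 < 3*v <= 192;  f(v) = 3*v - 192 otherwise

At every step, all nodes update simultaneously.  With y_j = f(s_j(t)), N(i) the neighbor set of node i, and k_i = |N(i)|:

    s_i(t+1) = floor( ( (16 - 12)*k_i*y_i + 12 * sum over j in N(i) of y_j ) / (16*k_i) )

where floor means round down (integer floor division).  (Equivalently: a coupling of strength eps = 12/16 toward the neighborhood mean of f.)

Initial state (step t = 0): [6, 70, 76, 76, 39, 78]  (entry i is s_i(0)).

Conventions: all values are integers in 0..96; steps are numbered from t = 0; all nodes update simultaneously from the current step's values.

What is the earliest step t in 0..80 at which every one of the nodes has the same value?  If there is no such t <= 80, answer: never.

Answer: 9
Key observation: Synchronization is absorbing here: once all nodes are equal they stay equal, and step 9 is the first all-equal step.

Derivation:
t=0: [6, 70, 76, 76, 39, 78]  (not all equal)
t=1: [36, 29, 36, 41, 43, 38]  (not all equal)
t=2: [79, 80, 77, 75, 74, 76]  (not all equal)
t=3: [39, 40, 39, 36, 36, 38]  (not all equal)
t=4: [76, 76, 77, 78, 79, 78]  (not all equal)
t=5: [39, 38, 39, 40, 41, 40]  (not all equal)
t=6: [73, 74, 73, 73, 72, 73]  (not all equal)
t=7: [27, 27, 27, 27, 26, 27]  (not all equal)
t=8: [80, 81, 80, 80, 80, 80]  (not all equal)
t=9: [48, 48, 48, 48, 48, 48]  (all equal)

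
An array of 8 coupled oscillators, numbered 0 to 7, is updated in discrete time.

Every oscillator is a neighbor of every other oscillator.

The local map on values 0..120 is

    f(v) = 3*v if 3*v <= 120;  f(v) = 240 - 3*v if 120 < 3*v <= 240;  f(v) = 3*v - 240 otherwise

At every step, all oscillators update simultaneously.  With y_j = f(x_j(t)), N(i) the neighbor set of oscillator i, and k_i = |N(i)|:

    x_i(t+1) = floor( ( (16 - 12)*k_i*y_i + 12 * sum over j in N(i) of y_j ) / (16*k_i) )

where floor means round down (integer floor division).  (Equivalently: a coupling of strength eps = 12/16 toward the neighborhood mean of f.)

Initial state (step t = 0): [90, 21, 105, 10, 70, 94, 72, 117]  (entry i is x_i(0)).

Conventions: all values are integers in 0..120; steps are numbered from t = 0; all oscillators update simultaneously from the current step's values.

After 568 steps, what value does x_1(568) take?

Answer: x_1(568) = 108
Key observation: The state at step 6, [12, 12, 12, 12, 12, 12, 12, 12], reappears at step 10: the system is in a cycle of period 4 from step 6 on.  Therefore the state at step 568 equals the state at step 6 + ((568 - 6) mod 4) = 8, which is [108, 108, 108, 108, 108, 108, 108, 108].

Derivation:
t=0: [90, 21, 105, 10, 70, 94, 72, 117]
t=1: [47, 52, 54, 47, 47, 49, 46, 59]
t=2: [90, 88, 87, 90, 90, 90, 91, 85]
t=3: [27, 26, 25, 27, 27, 27, 27, 24]
t=4: [79, 78, 78, 79, 79, 79, 79, 77]
t=5: [4, 4, 4, 4, 4, 4, 4, 5]
t=6: [12, 12, 12, 12, 12, 12, 12, 12]
t=7: [36, 36, 36, 36, 36, 36, 36, 36]
t=8: [108, 108, 108, 108, 108, 108, 108, 108]
t=9: [84, 84, 84, 84, 84, 84, 84, 84]
t=10: [12, 12, 12, 12, 12, 12, 12, 12]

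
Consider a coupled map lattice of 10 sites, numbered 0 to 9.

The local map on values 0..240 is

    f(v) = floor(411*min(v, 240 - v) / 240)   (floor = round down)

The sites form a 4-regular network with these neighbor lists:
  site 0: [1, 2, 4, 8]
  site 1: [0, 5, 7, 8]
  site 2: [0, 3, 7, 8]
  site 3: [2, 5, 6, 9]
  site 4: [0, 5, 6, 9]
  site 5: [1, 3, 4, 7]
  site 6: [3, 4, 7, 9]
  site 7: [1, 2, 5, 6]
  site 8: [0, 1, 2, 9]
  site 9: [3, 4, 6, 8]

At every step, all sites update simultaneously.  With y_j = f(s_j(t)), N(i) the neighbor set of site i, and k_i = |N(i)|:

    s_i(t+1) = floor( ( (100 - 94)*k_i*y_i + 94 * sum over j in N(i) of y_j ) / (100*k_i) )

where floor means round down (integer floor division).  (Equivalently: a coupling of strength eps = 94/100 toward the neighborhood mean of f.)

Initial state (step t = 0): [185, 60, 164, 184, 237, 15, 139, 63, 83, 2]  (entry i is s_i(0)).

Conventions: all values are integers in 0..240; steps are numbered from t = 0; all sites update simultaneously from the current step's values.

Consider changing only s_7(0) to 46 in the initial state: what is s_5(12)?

Answer: s_5(12) = 120
Key observation: This trace re-runs the system from the modified initial state.

Derivation:
t=0: [185, 60, 164, 184, 237, 15, 139, 46, 83, 2]
t=1: [94, 85, 103, 83, 69, 67, 52, 105, 85, 97]
t=2: [146, 149, 157, 136, 131, 144, 147, 133, 160, 126]
t=3: [155, 160, 163, 165, 170, 174, 183, 156, 161, 166]
t=4: [131, 134, 137, 117, 120, 130, 127, 120, 134, 120]
t=5: [185, 189, 191, 191, 193, 197, 203, 185, 186, 195]
t=6: [86, 88, 90, 74, 76, 85, 82, 77, 85, 79]
t=7: [144, 142, 138, 142, 141, 134, 131, 146, 146, 135]
t=8: [167, 166, 163, 179, 176, 166, 169, 175, 170, 171]
t=9: [121, 120, 115, 122, 121, 113, 111, 125, 124, 113]
t=10: [200, 197, 199, 193, 195, 200, 197, 196, 199, 197]
t=11: [72, 70, 73, 71, 70, 75, 76, 71, 70, 74]
t=12: [120, 122, 121, 126, 126, 120, 122, 125, 122, 122]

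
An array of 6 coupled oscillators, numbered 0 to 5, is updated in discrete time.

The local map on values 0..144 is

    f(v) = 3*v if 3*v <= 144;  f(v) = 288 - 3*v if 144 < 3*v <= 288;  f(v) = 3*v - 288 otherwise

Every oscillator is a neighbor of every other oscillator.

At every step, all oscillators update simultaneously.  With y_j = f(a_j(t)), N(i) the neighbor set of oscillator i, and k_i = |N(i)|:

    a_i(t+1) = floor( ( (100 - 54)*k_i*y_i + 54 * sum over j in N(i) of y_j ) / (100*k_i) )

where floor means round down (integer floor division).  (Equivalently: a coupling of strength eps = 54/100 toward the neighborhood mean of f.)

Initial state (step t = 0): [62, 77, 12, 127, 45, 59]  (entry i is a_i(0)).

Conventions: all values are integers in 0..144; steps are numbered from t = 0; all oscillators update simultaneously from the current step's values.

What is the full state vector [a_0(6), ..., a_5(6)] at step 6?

Simulating step by step:
t=0: [62, 77, 12, 127, 45, 59]
t=1: [93, 77, 70, 90, 105, 96]
t=2: [23, 40, 47, 26, 29, 20]
t=3: [84, 102, 109, 87, 90, 81]
t=4: [32, 26, 33, 29, 26, 35]
t=5: [92, 86, 93, 89, 86, 95]
t=6: [15, 21, 14, 18, 21, 12]

Answer: [15, 21, 14, 18, 21, 12]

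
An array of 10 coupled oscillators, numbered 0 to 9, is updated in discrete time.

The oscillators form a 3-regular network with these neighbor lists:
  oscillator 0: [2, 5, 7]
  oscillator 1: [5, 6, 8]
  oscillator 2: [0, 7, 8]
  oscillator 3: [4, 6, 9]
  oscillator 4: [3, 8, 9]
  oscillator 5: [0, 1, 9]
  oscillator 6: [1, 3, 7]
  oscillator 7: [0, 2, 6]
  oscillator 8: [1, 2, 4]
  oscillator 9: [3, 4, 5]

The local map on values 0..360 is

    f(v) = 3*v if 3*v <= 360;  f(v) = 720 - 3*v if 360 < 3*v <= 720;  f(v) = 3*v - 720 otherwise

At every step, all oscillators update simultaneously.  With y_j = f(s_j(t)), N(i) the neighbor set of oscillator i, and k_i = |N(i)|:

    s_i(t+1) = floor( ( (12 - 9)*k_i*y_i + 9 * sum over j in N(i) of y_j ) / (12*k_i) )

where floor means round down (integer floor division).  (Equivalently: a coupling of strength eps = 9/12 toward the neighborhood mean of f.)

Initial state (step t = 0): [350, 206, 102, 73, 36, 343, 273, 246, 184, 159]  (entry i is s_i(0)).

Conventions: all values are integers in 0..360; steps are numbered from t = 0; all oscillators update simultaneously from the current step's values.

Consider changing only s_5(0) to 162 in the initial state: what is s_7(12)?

Simulating step by step:
t=0: [350, 206, 102, 73, 36, 162, 273, 246, 184, 159]
t=1: [222, 150, 205, 167, 184, 227, 109, 188, 171, 201]
t=2: [88, 210, 130, 207, 177, 120, 243, 160, 187, 135]
t=3: [298, 154, 248, 153, 190, 257, 109, 210, 192, 240]
t=4: [84, 195, 108, 184, 138, 120, 234, 153, 144, 115]
t=5: [299, 200, 281, 209, 276, 273, 145, 213, 263, 294]
t=6: [120, 143, 112, 162, 108, 139, 144, 166, 105, 115]
t=7: [305, 299, 308, 297, 304, 324, 258, 301, 316, 301]
t=8: [208, 177, 202, 150, 193, 201, 146, 159, 200, 199]
t=9: [142, 177, 143, 204, 163, 131, 246, 183, 141, 162]
t=10: [270, 207, 263, 147, 217, 261, 121, 193, 252, 225]
t=11: [90, 138, 84, 187, 107, 74, 219, 164, 68, 114]
t=12: [243, 198, 238, 221, 256, 285, 189, 203, 270, 261]

Answer: s_7(12) = 203
Key observation: This trace re-runs the system from the modified initial state.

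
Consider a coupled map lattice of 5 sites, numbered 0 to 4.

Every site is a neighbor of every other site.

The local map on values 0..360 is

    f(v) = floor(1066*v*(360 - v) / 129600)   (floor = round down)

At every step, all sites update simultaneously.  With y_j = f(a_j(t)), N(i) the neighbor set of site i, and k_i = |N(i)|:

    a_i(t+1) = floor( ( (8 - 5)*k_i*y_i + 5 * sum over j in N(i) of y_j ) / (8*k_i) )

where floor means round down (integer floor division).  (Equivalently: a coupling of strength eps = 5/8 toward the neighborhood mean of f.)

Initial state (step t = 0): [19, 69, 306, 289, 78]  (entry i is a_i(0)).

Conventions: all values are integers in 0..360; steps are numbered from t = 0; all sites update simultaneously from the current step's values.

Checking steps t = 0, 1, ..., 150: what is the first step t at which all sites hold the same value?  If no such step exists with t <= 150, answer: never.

Answer: 4
Key observation: Synchronization is absorbing here: once all sites are equal they stay equal, and step 4 is the first all-equal step.

Derivation:
t=0: [19, 69, 306, 289, 78]  (not all equal)
t=1: [121, 145, 139, 146, 148]  (not all equal)
t=2: [248, 252, 251, 252, 253]  (not all equal)
t=3: [225, 223, 224, 223, 223]  (not all equal)
t=4: [250, 250, 250, 250, 250]  (all equal)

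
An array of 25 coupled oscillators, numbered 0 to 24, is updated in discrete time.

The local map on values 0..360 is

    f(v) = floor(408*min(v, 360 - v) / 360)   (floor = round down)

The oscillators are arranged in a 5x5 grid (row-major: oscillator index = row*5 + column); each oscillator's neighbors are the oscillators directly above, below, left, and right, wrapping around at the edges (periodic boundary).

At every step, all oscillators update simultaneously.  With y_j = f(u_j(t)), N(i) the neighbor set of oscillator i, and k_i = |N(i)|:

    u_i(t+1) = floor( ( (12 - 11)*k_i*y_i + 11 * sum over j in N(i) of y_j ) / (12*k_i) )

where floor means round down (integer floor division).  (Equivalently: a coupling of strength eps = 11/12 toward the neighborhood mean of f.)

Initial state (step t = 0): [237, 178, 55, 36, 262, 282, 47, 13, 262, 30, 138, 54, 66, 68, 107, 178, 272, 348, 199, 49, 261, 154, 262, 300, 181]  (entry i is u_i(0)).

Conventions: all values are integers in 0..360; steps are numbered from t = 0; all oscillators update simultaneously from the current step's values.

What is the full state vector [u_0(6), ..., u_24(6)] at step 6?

Answer: [190, 185, 178, 180, 186, 187, 180, 170, 178, 178, 183, 181, 179, 168, 189, 195, 189, 176, 190, 182, 192, 189, 187, 179, 195]

Derivation:
t=0: [237, 178, 55, 36, 262, 282, 47, 13, 262, 30, 138, 54, 66, 68, 107, 178, 272, 348, 199, 49, 261, 154, 262, 300, 181]
t=1: [128, 114, 89, 84, 104, 94, 87, 69, 47, 101, 120, 92, 43, 118, 83, 113, 111, 107, 63, 166, 173, 134, 81, 128, 96]
t=2: [137, 123, 98, 103, 115, 121, 103, 75, 100, 94, 110, 101, 103, 72, 138, 158, 125, 86, 140, 107, 138, 136, 126, 95, 157]
t=3: [141, 134, 119, 115, 137, 126, 118, 111, 98, 131, 144, 123, 96, 131, 112, 139, 136, 135, 106, 163, 165, 145, 119, 144, 132]
t=4: [158, 147, 134, 139, 147, 150, 138, 121, 135, 134, 142, 139, 138, 118, 157, 170, 153, 131, 158, 141, 159, 157, 151, 135, 170]
t=5: [171, 165, 157, 155, 169, 162, 157, 152, 145, 165, 172, 160, 144, 163, 152, 170, 168, 167, 150, 182, 184, 172, 158, 172, 166]
t=6: [190, 185, 178, 180, 186, 187, 180, 170, 178, 178, 183, 181, 179, 168, 189, 195, 189, 176, 190, 182, 192, 189, 187, 179, 195]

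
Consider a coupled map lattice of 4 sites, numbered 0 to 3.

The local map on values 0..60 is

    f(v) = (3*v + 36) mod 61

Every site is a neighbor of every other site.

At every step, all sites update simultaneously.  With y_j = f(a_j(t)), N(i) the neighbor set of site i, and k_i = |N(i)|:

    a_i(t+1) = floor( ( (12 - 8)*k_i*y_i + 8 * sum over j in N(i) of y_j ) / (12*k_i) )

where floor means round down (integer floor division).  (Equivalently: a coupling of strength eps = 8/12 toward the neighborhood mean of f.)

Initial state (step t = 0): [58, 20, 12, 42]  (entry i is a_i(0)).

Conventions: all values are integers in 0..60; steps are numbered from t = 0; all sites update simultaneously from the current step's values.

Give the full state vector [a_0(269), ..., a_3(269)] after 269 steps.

Simulating step by step:
t=0: [58, 20, 12, 42]
t=1: [28, 29, 26, 29]
t=2: [31, 25, 31, 25]
t=3: [26, 30, 26, 30]
t=4: [31, 25, 31, 25]

Answer: [26, 30, 26, 30]
Key observation: The state at step 2, [31, 25, 31, 25], reappears at step 4: the system is in a cycle of period 2 from step 2 on.  Therefore the state at step 269 equals the state at step 2 + ((269 - 2) mod 2) = 3, which is [26, 30, 26, 30].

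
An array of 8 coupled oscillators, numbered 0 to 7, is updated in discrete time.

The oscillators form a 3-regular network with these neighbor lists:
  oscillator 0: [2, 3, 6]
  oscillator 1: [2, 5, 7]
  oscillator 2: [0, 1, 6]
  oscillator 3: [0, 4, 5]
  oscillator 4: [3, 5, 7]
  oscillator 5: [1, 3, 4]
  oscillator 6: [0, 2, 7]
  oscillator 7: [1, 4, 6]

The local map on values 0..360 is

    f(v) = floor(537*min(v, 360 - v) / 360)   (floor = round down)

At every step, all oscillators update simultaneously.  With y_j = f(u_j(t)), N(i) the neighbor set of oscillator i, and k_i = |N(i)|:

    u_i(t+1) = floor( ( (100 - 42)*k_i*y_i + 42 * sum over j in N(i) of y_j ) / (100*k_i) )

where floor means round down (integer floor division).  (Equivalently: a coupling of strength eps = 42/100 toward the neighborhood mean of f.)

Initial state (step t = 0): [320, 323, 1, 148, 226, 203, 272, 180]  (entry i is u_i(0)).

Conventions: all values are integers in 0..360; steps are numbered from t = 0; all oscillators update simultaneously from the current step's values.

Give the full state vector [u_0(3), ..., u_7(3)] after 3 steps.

Answer: [199, 217, 174, 206, 208, 210, 217, 228]

Derivation:
t=0: [320, 323, 1, 148, 226, 203, 272, 180]
t=1: [83, 102, 34, 196, 216, 202, 121, 209]
t=2: [137, 159, 92, 221, 222, 221, 160, 206]
t=3: [199, 217, 174, 206, 208, 210, 217, 228]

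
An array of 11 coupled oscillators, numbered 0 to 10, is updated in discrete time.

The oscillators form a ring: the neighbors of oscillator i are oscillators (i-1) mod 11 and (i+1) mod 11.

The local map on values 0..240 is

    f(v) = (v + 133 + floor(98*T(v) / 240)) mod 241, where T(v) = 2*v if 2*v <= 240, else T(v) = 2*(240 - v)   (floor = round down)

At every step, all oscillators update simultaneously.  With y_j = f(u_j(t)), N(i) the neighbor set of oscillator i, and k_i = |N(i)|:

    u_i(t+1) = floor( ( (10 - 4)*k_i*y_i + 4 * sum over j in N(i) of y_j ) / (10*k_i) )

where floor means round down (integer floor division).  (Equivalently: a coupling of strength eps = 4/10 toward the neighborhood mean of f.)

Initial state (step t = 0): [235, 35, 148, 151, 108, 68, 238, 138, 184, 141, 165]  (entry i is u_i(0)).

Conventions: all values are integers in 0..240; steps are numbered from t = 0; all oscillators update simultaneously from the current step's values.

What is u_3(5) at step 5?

Answer: u_3(5) = 106

Derivation:
t=0: [235, 35, 148, 151, 108, 68, 238, 138, 184, 141, 165]
t=1: [141, 166, 131, 109, 78, 52, 104, 118, 117, 115, 119]
t=2: [113, 115, 108, 83, 83, 158, 114, 100, 103, 102, 107]
t=3: [95, 97, 81, 51, 56, 97, 97, 79, 77, 79, 86]
t=4: [61, 61, 82, 189, 199, 101, 61, 40, 32, 36, 48]
t=5: [45, 9, 48, 106, 113, 70, 57, 161, 195, 201, 172]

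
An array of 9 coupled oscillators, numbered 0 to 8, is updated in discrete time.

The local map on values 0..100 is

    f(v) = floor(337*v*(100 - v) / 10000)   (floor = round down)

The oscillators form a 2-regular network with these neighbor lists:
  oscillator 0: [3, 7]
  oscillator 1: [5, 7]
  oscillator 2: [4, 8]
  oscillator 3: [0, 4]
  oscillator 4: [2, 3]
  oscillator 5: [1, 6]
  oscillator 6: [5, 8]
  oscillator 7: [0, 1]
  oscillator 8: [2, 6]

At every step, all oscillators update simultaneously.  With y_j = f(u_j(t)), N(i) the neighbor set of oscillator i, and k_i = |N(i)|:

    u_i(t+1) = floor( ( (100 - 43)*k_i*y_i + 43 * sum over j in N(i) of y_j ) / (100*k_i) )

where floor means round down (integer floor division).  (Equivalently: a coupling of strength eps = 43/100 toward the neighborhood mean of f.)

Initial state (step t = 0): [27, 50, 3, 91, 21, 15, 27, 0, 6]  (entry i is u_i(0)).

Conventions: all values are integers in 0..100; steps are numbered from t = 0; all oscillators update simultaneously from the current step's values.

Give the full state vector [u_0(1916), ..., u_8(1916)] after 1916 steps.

Answer: [83, 83, 83, 83, 83, 83, 83, 83, 83]
Key observation: The state at step 10, [83, 83, 83, 83, 83, 83, 83, 83, 83], reappears at step 12: the system is in a cycle of period 2 from step 10 on.  Therefore the state at step 1916 equals the state at step 10 + ((1916 - 10) mod 2) = 10, which is [83, 83, 83, 83, 83, 83, 83, 83, 83].

Derivation:
t=0: [27, 50, 3, 91, 21, 15, 27, 0, 6]
t=1: [43, 56, 21, 41, 39, 56, 50, 32, 26]
t=2: [79, 80, 62, 81, 74, 83, 79, 77, 66]
t=3: [55, 53, 74, 54, 64, 50, 57, 56, 71]
t=4: [83, 83, 67, 81, 75, 83, 79, 83, 70]
t=5: [47, 47, 70, 52, 62, 48, 56, 47, 67]
t=6: [83, 83, 72, 82, 78, 83, 81, 83, 75]
t=7: [47, 47, 63, 50, 57, 47, 52, 47, 61]
t=8: [83, 83, 79, 83, 81, 83, 82, 83, 80]
t=9: [47, 47, 53, 47, 51, 47, 49, 47, 52]
t=10: [83, 83, 83, 83, 83, 83, 83, 83, 83]
t=11: [47, 47, 47, 47, 47, 47, 47, 47, 47]
t=12: [83, 83, 83, 83, 83, 83, 83, 83, 83]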